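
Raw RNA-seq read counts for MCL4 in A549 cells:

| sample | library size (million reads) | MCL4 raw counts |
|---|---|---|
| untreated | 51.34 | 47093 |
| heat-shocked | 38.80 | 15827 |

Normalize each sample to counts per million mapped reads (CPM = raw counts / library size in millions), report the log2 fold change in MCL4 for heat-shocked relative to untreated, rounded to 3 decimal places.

-1.169

CPM(untreated) = 47093 / 51.34 = 917.2770
CPM(heat-shocked) = 15827 / 38.80 = 407.9124
Fold change = 407.9124 / 917.2770 = 0.44470
log2(0.44470) = -1.1691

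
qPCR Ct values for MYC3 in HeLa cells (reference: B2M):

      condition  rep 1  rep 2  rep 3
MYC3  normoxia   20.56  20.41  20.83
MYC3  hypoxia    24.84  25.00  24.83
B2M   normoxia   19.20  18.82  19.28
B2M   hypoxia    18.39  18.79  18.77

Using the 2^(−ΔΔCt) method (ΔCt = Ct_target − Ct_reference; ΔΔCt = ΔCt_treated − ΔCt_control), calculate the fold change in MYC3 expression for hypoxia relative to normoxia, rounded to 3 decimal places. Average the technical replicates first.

Mean Ct: MYC3 normoxia 20.600; MYC3 hypoxia 24.890; B2M normoxia 19.100; B2M hypoxia 18.650
ΔCt(normoxia) = 20.600 − 19.100 = 1.500
ΔCt(hypoxia) = 24.890 − 18.650 = 6.240
ΔΔCt = 6.240 − 1.500 = 4.740
Fold change = 2^(−4.740) = 0.0374

0.037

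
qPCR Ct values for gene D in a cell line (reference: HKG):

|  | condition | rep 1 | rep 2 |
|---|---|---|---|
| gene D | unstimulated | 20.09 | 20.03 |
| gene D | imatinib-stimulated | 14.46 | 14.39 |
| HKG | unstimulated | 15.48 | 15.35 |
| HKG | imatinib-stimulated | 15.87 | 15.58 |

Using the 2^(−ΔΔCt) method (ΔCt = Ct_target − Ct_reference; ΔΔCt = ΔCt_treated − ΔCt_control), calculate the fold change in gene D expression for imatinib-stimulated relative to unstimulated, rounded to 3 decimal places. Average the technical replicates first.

61.606

Mean Ct: gene D unstimulated 20.060; gene D imatinib-stimulated 14.425; HKG unstimulated 15.415; HKG imatinib-stimulated 15.725
ΔCt(unstimulated) = 20.060 − 15.415 = 4.645
ΔCt(imatinib-stimulated) = 14.425 − 15.725 = -1.300
ΔΔCt = -1.300 − 4.645 = -5.945
Fold change = 2^(−(-5.945)) = 2^5.945 = 61.6060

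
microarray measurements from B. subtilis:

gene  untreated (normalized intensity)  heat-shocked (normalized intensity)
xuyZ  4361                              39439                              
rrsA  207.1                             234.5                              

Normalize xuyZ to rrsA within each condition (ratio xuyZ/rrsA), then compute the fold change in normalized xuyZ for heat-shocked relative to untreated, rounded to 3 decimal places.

xuyZ/rrsA (untreated) = 4361 / 207.1 = 21.057
xuyZ/rrsA (heat-shocked) = 39439 / 234.5 = 168.18
Fold change = 168.18 / 21.057 = 7.9869

7.987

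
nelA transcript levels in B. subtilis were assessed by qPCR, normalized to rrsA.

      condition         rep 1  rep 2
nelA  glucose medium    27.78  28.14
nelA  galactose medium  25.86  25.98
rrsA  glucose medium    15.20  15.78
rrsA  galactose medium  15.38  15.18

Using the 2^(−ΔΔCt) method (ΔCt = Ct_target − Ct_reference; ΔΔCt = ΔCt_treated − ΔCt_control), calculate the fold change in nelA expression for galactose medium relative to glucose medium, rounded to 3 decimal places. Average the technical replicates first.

3.555

Mean Ct: nelA glucose medium 27.960; nelA galactose medium 25.920; rrsA glucose medium 15.490; rrsA galactose medium 15.280
ΔCt(glucose medium) = 27.960 − 15.490 = 12.470
ΔCt(galactose medium) = 25.920 − 15.280 = 10.640
ΔΔCt = 10.640 − 12.470 = -1.830
Fold change = 2^(−(-1.830)) = 2^1.830 = 3.5554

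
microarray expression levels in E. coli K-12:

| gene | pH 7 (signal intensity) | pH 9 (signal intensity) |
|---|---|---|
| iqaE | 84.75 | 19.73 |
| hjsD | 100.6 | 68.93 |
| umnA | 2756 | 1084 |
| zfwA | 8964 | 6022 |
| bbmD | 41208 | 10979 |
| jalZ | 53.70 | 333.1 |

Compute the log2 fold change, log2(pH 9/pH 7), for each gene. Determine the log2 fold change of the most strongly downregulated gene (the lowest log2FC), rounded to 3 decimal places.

-2.103

log2(19.73/84.75) = -2.103  (iqaE)
log2(68.93/100.6) = -0.545  (hjsD)
log2(1084/2756) = -1.346  (umnA)
log2(6022/8964) = -0.574  (zfwA)
log2(10979/41208) = -1.908  (bbmD)
log2(333.1/53.70) = 2.633  (jalZ)
iqaE is most strongly downregulated.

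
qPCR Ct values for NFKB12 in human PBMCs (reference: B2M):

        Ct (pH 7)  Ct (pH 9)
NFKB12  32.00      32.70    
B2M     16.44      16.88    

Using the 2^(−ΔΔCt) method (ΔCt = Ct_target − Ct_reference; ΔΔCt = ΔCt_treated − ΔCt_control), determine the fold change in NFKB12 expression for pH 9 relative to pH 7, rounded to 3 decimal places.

0.835

ΔCt(pH 7) = 32.000 − 16.440 = 15.560
ΔCt(pH 9) = 32.700 − 16.880 = 15.820
ΔΔCt = 15.820 − 15.560 = 0.260
Fold change = 2^(−0.260) = 0.8351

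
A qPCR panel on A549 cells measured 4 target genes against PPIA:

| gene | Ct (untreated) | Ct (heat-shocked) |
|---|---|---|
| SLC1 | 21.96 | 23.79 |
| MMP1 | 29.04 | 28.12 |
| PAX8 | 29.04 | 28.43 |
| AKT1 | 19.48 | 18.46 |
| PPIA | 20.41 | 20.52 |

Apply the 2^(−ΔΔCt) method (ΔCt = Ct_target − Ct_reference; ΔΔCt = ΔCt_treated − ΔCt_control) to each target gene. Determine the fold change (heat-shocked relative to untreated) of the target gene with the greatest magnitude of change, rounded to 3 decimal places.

SLC1: ΔΔCt = (23.79−20.52) − (21.96−20.41) = 3.27 − 1.55 = 1.72; fold change = 2^-1.72 = 0.304
MMP1: ΔΔCt = (28.12−20.52) − (29.04−20.41) = 7.60 − 8.63 = -1.03; fold change = 2^1.03 = 2.042
PAX8: ΔΔCt = (28.43−20.52) − (29.04−20.41) = 7.91 − 8.63 = -0.72; fold change = 2^0.72 = 1.647
AKT1: ΔΔCt = (18.46−20.52) − (19.48−20.41) = -2.06 − (-0.93) = -1.13; fold change = 2^1.13 = 2.189
SLC1 has the largest |ΔΔCt| = 1.72.

0.304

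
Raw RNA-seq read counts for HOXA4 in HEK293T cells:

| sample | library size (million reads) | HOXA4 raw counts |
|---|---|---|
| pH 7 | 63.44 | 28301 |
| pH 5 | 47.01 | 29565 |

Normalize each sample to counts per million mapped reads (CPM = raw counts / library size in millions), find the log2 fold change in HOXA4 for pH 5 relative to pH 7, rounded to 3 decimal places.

0.495

CPM(pH 7) = 28301 / 63.44 = 446.1066
CPM(pH 5) = 29565 / 47.01 = 628.9087
Fold change = 628.9087 / 446.1066 = 1.40977
log2(1.40977) = 0.4955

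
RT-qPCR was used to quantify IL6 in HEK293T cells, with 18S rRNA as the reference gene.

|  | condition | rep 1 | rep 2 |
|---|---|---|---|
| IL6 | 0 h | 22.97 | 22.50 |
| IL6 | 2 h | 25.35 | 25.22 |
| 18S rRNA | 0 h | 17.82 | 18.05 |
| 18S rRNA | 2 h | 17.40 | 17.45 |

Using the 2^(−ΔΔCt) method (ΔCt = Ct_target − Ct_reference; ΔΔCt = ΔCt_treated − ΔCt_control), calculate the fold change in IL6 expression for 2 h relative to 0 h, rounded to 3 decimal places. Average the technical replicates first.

0.120

Mean Ct: IL6 0 h 22.735; IL6 2 h 25.285; 18S rRNA 0 h 17.935; 18S rRNA 2 h 17.425
ΔCt(0 h) = 22.735 − 17.935 = 4.800
ΔCt(2 h) = 25.285 − 17.425 = 7.860
ΔΔCt = 7.860 − 4.800 = 3.060
Fold change = 2^(−3.060) = 0.1199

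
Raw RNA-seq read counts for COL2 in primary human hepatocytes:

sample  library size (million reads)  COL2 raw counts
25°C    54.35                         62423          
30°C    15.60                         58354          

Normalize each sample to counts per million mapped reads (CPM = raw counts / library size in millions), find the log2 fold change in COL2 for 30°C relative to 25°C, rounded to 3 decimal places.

CPM(25°C) = 62423 / 54.35 = 1148.5373
CPM(30°C) = 58354 / 15.60 = 3740.6410
Fold change = 3740.6410 / 1148.5373 = 3.25687
log2(3.25687) = 1.7035

1.703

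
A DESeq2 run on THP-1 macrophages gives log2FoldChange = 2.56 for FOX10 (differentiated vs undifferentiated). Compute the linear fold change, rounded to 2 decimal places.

5.90

Fold change = 2^(2.56) = 5.897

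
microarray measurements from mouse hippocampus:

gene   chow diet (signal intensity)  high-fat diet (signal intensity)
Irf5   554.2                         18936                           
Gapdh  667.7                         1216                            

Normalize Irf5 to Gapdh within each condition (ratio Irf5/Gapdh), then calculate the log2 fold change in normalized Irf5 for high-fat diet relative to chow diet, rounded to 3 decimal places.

4.230

Irf5/Gapdh (chow diet) = 554.2 / 667.7 = 0.83001
Irf5/Gapdh (high-fat diet) = 18936 / 1216 = 15.572
Fold change = 15.572 / 0.83001 = 18.7616
log2(18.7616) = 4.2297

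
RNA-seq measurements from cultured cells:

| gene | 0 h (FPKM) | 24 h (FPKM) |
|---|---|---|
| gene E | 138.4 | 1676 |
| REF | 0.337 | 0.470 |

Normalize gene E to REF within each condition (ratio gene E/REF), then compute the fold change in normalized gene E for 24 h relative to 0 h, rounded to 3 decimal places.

8.683

gene E/REF (0 h) = 138.4 / 0.337 = 410.68
gene E/REF (24 h) = 1676 / 0.470 = 3566
Fold change = 3566 / 410.68 = 8.6830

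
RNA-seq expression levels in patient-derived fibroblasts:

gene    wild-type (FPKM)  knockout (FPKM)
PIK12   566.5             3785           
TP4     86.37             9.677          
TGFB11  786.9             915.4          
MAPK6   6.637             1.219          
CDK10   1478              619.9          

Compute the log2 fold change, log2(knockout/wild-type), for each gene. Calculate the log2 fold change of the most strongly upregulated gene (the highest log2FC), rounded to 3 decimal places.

log2(3785/566.5) = 2.740  (PIK12)
log2(9.677/86.37) = -3.158  (TP4)
log2(915.4/786.9) = 0.218  (TGFB11)
log2(1.219/6.637) = -2.445  (MAPK6)
log2(619.9/1478) = -1.254  (CDK10)
PIK12 is most strongly upregulated.

2.740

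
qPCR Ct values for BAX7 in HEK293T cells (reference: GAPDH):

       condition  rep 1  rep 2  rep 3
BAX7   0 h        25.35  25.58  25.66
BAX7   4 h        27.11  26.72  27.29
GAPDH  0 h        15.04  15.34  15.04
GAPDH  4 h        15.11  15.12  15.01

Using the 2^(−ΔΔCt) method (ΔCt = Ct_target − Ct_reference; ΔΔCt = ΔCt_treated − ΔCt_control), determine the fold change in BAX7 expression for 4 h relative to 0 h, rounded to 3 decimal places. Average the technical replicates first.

Mean Ct: BAX7 0 h 25.530; BAX7 4 h 27.040; GAPDH 0 h 15.140; GAPDH 4 h 15.080
ΔCt(0 h) = 25.530 − 15.140 = 10.390
ΔCt(4 h) = 27.040 − 15.080 = 11.960
ΔΔCt = 11.960 − 10.390 = 1.570
Fold change = 2^(−1.570) = 0.3368

0.337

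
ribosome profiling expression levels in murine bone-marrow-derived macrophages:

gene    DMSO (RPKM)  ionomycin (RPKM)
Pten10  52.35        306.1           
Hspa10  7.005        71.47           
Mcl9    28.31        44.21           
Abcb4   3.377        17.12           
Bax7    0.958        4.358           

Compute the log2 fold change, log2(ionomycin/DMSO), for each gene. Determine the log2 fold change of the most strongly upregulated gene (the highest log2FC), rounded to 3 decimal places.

3.351

log2(306.1/52.35) = 2.548  (Pten10)
log2(71.47/7.005) = 3.351  (Hspa10)
log2(44.21/28.31) = 0.643  (Mcl9)
log2(17.12/3.377) = 2.342  (Abcb4)
log2(4.358/0.958) = 2.186  (Bax7)
Hspa10 is most strongly upregulated.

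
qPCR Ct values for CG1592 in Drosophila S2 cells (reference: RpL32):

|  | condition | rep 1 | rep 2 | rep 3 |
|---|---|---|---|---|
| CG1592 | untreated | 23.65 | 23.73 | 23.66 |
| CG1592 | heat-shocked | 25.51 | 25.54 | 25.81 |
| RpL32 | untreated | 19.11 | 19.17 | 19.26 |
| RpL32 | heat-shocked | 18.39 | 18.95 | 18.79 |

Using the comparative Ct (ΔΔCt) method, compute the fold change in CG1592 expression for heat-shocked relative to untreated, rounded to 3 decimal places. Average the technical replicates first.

0.188

Mean Ct: CG1592 untreated 23.680; CG1592 heat-shocked 25.620; RpL32 untreated 19.180; RpL32 heat-shocked 18.710
ΔCt(untreated) = 23.680 − 19.180 = 4.500
ΔCt(heat-shocked) = 25.620 − 18.710 = 6.910
ΔΔCt = 6.910 − 4.500 = 2.410
Fold change = 2^(−2.410) = 0.1882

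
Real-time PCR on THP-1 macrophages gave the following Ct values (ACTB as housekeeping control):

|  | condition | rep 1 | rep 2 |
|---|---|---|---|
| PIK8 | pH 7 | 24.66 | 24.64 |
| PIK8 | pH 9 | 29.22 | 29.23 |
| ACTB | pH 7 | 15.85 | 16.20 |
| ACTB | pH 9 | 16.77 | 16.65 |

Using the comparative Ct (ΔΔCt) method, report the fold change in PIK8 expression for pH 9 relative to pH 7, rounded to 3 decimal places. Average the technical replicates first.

Mean Ct: PIK8 pH 7 24.650; PIK8 pH 9 29.225; ACTB pH 7 16.025; ACTB pH 9 16.710
ΔCt(pH 7) = 24.650 − 16.025 = 8.625
ΔCt(pH 9) = 29.225 − 16.710 = 12.515
ΔΔCt = 12.515 − 8.625 = 3.890
Fold change = 2^(−3.890) = 0.0675

0.067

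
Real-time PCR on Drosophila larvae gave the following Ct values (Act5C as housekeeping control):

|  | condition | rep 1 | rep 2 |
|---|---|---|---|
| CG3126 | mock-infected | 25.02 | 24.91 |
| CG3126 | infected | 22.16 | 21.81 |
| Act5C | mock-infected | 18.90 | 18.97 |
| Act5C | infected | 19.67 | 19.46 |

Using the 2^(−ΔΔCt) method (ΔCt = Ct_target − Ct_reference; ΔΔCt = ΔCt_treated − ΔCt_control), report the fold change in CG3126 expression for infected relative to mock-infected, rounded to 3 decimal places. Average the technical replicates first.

Mean Ct: CG3126 mock-infected 24.965; CG3126 infected 21.985; Act5C mock-infected 18.935; Act5C infected 19.565
ΔCt(mock-infected) = 24.965 − 18.935 = 6.030
ΔCt(infected) = 21.985 − 19.565 = 2.420
ΔΔCt = 2.420 − 6.030 = -3.610
Fold change = 2^(−(-3.610)) = 2^3.610 = 12.2101

12.210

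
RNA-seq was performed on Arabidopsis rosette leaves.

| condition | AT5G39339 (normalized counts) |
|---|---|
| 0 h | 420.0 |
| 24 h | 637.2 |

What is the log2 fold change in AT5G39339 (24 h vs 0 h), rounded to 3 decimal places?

Fold change = 637.2 / 420.0 = 1.5171
log2(1.5171) = 0.6014

0.601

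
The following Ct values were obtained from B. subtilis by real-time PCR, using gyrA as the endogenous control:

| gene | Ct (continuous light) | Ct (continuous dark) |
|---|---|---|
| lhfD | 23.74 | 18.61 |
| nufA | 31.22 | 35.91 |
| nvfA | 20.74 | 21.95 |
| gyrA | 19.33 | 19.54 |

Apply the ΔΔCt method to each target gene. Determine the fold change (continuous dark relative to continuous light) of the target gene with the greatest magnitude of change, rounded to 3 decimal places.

40.504

lhfD: ΔΔCt = (18.61−19.54) − (23.74−19.33) = -0.93 − 4.41 = -5.34; fold change = 2^5.34 = 40.504
nufA: ΔΔCt = (35.91−19.54) − (31.22−19.33) = 16.37 − 11.89 = 4.48; fold change = 2^-4.48 = 0.045
nvfA: ΔΔCt = (21.95−19.54) − (20.74−19.33) = 2.41 − 1.41 = 1.00; fold change = 2^-1.00 = 0.500
lhfD has the largest |ΔΔCt| = 5.34.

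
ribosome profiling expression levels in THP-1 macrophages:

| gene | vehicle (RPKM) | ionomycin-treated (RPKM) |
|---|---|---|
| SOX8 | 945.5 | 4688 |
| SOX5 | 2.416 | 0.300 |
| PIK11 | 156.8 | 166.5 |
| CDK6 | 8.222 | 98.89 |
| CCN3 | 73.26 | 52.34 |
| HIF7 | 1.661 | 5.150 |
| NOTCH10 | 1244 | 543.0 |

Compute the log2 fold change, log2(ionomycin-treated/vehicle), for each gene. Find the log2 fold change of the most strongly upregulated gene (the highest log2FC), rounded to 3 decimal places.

log2(4688/945.5) = 2.310  (SOX8)
log2(0.300/2.416) = -3.010  (SOX5)
log2(166.5/156.8) = 0.087  (PIK11)
log2(98.89/8.222) = 3.588  (CDK6)
log2(52.34/73.26) = -0.485  (CCN3)
log2(5.150/1.661) = 1.633  (HIF7)
log2(543.0/1244) = -1.196  (NOTCH10)
CDK6 is most strongly upregulated.

3.588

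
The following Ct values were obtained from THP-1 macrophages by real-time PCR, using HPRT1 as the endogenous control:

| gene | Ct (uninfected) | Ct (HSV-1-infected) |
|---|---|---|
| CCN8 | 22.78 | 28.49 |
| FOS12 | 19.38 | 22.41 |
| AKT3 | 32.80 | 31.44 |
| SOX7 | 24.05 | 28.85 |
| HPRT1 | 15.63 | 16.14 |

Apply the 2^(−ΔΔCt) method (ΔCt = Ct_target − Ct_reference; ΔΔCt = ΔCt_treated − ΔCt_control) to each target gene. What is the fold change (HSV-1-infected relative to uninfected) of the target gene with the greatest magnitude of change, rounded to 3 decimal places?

0.027

CCN8: ΔΔCt = (28.49−16.14) − (22.78−15.63) = 12.35 − 7.15 = 5.20; fold change = 2^-5.20 = 0.027
FOS12: ΔΔCt = (22.41−16.14) − (19.38−15.63) = 6.27 − 3.75 = 2.52; fold change = 2^-2.52 = 0.174
AKT3: ΔΔCt = (31.44−16.14) − (32.80−15.63) = 15.30 − 17.17 = -1.87; fold change = 2^1.87 = 3.655
SOX7: ΔΔCt = (28.85−16.14) − (24.05−15.63) = 12.71 − 8.42 = 4.29; fold change = 2^-4.29 = 0.051
CCN8 has the largest |ΔΔCt| = 5.20.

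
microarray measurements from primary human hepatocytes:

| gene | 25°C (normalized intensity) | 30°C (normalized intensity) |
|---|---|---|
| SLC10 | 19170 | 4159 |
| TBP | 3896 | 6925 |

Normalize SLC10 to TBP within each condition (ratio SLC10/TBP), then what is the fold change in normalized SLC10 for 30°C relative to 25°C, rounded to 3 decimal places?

SLC10/TBP (25°C) = 19170 / 3896 = 4.9204
SLC10/TBP (30°C) = 4159 / 6925 = 0.60058
Fold change = 0.60058 / 4.9204 = 0.1221

0.122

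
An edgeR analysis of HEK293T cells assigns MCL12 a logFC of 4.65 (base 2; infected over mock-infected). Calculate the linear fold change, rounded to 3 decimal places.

Fold change = 2^(4.65) = 25.1067

25.107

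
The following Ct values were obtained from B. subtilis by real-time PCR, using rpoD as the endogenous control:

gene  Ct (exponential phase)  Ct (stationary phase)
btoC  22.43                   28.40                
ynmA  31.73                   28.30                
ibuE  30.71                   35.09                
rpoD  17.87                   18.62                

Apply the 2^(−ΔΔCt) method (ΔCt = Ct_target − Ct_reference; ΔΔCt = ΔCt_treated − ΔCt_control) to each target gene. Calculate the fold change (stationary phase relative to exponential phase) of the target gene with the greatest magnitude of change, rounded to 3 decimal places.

0.027

btoC: ΔΔCt = (28.40−18.62) − (22.43−17.87) = 9.78 − 4.56 = 5.22; fold change = 2^-5.22 = 0.027
ynmA: ΔΔCt = (28.30−18.62) − (31.73−17.87) = 9.68 − 13.86 = -4.18; fold change = 2^4.18 = 18.126
ibuE: ΔΔCt = (35.09−18.62) − (30.71−17.87) = 16.47 − 12.84 = 3.63; fold change = 2^-3.63 = 0.081
btoC has the largest |ΔΔCt| = 5.22.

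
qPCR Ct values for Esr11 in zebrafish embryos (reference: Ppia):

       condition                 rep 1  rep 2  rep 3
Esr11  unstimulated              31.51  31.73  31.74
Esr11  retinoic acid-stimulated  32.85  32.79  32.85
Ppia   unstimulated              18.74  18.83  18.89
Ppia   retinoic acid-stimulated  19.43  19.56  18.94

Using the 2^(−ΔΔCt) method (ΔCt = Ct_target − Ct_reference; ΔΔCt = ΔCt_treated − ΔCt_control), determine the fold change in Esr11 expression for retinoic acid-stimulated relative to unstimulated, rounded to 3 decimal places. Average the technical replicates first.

Mean Ct: Esr11 unstimulated 31.660; Esr11 retinoic acid-stimulated 32.830; Ppia unstimulated 18.820; Ppia retinoic acid-stimulated 19.310
ΔCt(unstimulated) = 31.660 − 18.820 = 12.840
ΔCt(retinoic acid-stimulated) = 32.830 − 19.310 = 13.520
ΔΔCt = 13.520 − 12.840 = 0.680
Fold change = 2^(−0.680) = 0.6242

0.624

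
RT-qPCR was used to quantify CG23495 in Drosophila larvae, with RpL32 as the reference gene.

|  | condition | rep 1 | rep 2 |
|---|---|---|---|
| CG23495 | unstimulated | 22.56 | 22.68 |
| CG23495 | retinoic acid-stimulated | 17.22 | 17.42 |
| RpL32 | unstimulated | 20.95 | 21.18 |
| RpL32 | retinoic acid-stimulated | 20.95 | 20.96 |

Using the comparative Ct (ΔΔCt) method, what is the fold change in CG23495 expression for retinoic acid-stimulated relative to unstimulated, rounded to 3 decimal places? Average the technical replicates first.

Mean Ct: CG23495 unstimulated 22.620; CG23495 retinoic acid-stimulated 17.320; RpL32 unstimulated 21.065; RpL32 retinoic acid-stimulated 20.955
ΔCt(unstimulated) = 22.620 − 21.065 = 1.555
ΔCt(retinoic acid-stimulated) = 17.320 − 20.955 = -3.635
ΔΔCt = -3.635 − 1.555 = -5.190
Fold change = 2^(−(-5.190)) = 2^5.190 = 36.5044

36.504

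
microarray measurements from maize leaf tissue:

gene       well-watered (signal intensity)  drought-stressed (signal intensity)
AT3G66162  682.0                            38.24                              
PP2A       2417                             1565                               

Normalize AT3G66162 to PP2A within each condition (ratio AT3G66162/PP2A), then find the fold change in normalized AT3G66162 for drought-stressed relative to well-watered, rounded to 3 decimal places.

0.087

AT3G66162/PP2A (well-watered) = 682.0 / 2417 = 0.28217
AT3G66162/PP2A (drought-stressed) = 38.24 / 1565 = 0.024435
Fold change = 0.024435 / 0.28217 = 0.0866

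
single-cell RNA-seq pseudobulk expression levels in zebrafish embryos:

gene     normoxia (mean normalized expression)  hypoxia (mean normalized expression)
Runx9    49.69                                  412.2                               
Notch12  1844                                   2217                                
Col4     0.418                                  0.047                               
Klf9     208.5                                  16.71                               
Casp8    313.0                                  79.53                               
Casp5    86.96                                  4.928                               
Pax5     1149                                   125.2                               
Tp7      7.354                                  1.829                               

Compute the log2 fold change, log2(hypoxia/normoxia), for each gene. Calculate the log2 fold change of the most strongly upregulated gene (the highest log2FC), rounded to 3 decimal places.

log2(412.2/49.69) = 3.052  (Runx9)
log2(2217/1844) = 0.266  (Notch12)
log2(0.047/0.418) = -3.153  (Col4)
log2(16.71/208.5) = -3.641  (Klf9)
log2(79.53/313.0) = -1.977  (Casp8)
log2(4.928/86.96) = -4.141  (Casp5)
log2(125.2/1149) = -3.198  (Pax5)
log2(1.829/7.354) = -2.007  (Tp7)
Runx9 is most strongly upregulated.

3.052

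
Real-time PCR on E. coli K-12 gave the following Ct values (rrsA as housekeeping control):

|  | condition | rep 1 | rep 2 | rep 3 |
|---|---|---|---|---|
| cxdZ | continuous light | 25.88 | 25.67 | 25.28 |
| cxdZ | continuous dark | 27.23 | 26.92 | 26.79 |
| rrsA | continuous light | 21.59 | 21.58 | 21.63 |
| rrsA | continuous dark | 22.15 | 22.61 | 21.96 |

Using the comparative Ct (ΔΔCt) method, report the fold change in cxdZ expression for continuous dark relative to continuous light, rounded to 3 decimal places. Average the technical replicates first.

0.603

Mean Ct: cxdZ continuous light 25.610; cxdZ continuous dark 26.980; rrsA continuous light 21.600; rrsA continuous dark 22.240
ΔCt(continuous light) = 25.610 − 21.600 = 4.010
ΔCt(continuous dark) = 26.980 − 22.240 = 4.740
ΔΔCt = 4.740 − 4.010 = 0.730
Fold change = 2^(−0.730) = 0.6029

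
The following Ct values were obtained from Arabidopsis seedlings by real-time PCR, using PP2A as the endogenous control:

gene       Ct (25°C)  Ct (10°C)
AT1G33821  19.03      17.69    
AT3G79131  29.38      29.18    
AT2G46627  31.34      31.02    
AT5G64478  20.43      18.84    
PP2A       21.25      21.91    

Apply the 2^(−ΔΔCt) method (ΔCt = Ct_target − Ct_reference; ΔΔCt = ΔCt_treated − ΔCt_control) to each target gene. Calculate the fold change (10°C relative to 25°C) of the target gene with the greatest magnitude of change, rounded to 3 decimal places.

4.757

AT1G33821: ΔΔCt = (17.69−21.91) − (19.03−21.25) = -4.22 − (-2.22) = -2.00; fold change = 2^2.00 = 4.000
AT3G79131: ΔΔCt = (29.18−21.91) − (29.38−21.25) = 7.27 − 8.13 = -0.86; fold change = 2^0.86 = 1.815
AT2G46627: ΔΔCt = (31.02−21.91) − (31.34−21.25) = 9.11 − 10.09 = -0.98; fold change = 2^0.98 = 1.972
AT5G64478: ΔΔCt = (18.84−21.91) − (20.43−21.25) = -3.07 − (-0.82) = -2.25; fold change = 2^2.25 = 4.757
AT5G64478 has the largest |ΔΔCt| = 2.25.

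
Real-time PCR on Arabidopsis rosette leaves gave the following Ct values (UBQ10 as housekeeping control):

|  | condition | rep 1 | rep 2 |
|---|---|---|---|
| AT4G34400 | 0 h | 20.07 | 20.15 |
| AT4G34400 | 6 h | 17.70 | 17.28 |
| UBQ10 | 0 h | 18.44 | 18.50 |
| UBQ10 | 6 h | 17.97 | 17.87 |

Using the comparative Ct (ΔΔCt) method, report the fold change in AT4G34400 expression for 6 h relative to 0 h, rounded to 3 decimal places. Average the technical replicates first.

Mean Ct: AT4G34400 0 h 20.110; AT4G34400 6 h 17.490; UBQ10 0 h 18.470; UBQ10 6 h 17.920
ΔCt(0 h) = 20.110 − 18.470 = 1.640
ΔCt(6 h) = 17.490 − 17.920 = -0.430
ΔΔCt = -0.430 − 1.640 = -2.070
Fold change = 2^(−(-2.070)) = 2^2.070 = 4.1989

4.199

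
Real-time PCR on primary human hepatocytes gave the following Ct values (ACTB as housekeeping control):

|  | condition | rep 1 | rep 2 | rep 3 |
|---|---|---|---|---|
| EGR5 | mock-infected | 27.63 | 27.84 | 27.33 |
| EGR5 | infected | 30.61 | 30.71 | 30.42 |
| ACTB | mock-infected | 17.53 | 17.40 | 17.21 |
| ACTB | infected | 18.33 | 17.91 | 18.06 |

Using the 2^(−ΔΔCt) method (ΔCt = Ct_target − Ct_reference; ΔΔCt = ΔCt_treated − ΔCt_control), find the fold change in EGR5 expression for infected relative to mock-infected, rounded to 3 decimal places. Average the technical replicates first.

0.209

Mean Ct: EGR5 mock-infected 27.600; EGR5 infected 30.580; ACTB mock-infected 17.380; ACTB infected 18.100
ΔCt(mock-infected) = 27.600 − 17.380 = 10.220
ΔCt(infected) = 30.580 − 18.100 = 12.480
ΔΔCt = 12.480 − 10.220 = 2.260
Fold change = 2^(−2.260) = 0.2088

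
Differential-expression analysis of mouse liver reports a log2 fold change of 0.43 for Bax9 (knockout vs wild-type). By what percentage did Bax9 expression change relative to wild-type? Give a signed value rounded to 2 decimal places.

34.72%

Fold change = 2^(0.43) = 1.3472
Percent change = (FC − 1) × 100% = (1.3472 − 1) × 100 = 34.72%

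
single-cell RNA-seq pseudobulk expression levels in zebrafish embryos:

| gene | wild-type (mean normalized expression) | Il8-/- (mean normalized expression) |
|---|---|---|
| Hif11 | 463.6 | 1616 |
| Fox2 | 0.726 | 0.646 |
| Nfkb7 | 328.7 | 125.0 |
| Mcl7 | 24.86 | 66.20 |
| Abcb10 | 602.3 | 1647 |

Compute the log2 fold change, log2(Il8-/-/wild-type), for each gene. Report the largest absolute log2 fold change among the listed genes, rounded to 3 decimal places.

1.801

log2(1616/463.6) = 1.801  (Hif11)
log2(0.646/0.726) = -0.168  (Fox2)
log2(125.0/328.7) = -1.395  (Nfkb7)
log2(66.20/24.86) = 1.413  (Mcl7)
log2(1647/602.3) = 1.451  (Abcb10)
The largest magnitude belongs to Hif11.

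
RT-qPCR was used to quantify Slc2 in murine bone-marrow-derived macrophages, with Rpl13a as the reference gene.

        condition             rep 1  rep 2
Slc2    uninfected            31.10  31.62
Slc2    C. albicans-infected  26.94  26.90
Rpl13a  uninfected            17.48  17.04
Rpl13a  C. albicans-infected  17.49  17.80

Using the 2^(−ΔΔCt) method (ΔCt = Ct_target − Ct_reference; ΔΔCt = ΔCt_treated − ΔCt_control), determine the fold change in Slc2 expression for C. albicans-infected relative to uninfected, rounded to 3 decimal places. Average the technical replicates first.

28.345

Mean Ct: Slc2 uninfected 31.360; Slc2 C. albicans-infected 26.920; Rpl13a uninfected 17.260; Rpl13a C. albicans-infected 17.645
ΔCt(uninfected) = 31.360 − 17.260 = 14.100
ΔCt(C. albicans-infected) = 26.920 − 17.645 = 9.275
ΔΔCt = 9.275 − 14.100 = -4.825
Fold change = 2^(−(-4.825)) = 2^4.825 = 28.3446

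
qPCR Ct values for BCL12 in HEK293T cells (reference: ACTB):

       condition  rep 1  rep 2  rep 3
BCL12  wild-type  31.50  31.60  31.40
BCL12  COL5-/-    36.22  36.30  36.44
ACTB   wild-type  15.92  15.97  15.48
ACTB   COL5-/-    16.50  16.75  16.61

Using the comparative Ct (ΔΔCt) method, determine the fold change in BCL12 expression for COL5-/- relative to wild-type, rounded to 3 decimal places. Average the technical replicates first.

0.063

Mean Ct: BCL12 wild-type 31.500; BCL12 COL5-/- 36.320; ACTB wild-type 15.790; ACTB COL5-/- 16.620
ΔCt(wild-type) = 31.500 − 15.790 = 15.710
ΔCt(COL5-/-) = 36.320 − 16.620 = 19.700
ΔΔCt = 19.700 − 15.710 = 3.990
Fold change = 2^(−3.990) = 0.0629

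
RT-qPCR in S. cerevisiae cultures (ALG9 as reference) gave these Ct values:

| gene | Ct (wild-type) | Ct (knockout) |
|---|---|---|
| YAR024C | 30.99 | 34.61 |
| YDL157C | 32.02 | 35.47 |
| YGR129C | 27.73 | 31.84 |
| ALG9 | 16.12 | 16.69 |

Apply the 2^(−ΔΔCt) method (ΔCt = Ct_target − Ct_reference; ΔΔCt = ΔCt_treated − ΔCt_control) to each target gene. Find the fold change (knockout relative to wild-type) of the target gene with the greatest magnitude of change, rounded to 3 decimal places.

YAR024C: ΔΔCt = (34.61−16.69) − (30.99−16.12) = 17.92 − 14.87 = 3.05; fold change = 2^-3.05 = 0.121
YDL157C: ΔΔCt = (35.47−16.69) − (32.02−16.12) = 18.78 − 15.90 = 2.88; fold change = 2^-2.88 = 0.136
YGR129C: ΔΔCt = (31.84−16.69) − (27.73−16.12) = 15.15 − 11.61 = 3.54; fold change = 2^-3.54 = 0.086
YGR129C has the largest |ΔΔCt| = 3.54.

0.086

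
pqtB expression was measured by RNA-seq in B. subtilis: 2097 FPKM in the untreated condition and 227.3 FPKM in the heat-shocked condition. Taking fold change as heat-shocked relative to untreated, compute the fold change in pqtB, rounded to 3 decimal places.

0.108

Fold change = 227.3 / 2097 = 0.1084
pqtB is downregulated.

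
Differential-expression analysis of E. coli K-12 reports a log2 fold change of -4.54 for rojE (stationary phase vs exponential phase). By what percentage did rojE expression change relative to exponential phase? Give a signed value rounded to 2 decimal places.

Fold change = 2^(-4.54) = 0.0430
Percent change = (FC − 1) × 100% = (0.0430 − 1) × 100 = -95.70%

-95.70%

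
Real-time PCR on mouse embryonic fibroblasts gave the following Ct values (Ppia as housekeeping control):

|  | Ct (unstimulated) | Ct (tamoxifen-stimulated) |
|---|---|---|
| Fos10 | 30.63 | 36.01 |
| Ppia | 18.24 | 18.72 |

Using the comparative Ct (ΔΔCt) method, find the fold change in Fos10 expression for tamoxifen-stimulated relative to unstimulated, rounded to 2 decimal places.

0.03

ΔCt(unstimulated) = 30.630 − 18.240 = 12.390
ΔCt(tamoxifen-stimulated) = 36.010 − 18.720 = 17.290
ΔΔCt = 17.290 − 12.390 = 4.900
Fold change = 2^(−4.900) = 0.033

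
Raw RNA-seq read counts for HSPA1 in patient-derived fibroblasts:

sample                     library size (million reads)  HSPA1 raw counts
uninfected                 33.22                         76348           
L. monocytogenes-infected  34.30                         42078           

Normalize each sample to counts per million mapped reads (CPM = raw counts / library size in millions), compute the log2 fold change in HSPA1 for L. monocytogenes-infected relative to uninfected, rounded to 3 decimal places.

-0.906

CPM(uninfected) = 76348 / 33.22 = 2298.2541
CPM(L. monocytogenes-infected) = 42078 / 34.30 = 1226.7638
Fold change = 1226.7638 / 2298.2541 = 0.53378
log2(0.53378) = -0.9057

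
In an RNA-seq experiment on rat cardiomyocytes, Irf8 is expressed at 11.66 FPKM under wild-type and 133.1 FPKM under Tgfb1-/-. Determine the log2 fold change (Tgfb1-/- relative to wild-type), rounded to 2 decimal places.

3.51

Fold change = 133.1 / 11.66 = 11.4151
log2(11.4151) = 3.513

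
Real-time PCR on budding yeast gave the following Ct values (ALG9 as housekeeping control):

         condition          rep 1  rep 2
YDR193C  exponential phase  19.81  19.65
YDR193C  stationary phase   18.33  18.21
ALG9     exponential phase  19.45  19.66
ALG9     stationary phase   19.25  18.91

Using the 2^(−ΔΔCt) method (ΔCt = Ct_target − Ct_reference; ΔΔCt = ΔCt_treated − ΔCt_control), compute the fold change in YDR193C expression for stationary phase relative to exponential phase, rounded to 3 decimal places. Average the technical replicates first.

1.979

Mean Ct: YDR193C exponential phase 19.730; YDR193C stationary phase 18.270; ALG9 exponential phase 19.555; ALG9 stationary phase 19.080
ΔCt(exponential phase) = 19.730 − 19.555 = 0.175
ΔCt(stationary phase) = 18.270 − 19.080 = -0.810
ΔΔCt = -0.810 − 0.175 = -0.985
Fold change = 2^(−(-0.985)) = 2^0.985 = 1.9793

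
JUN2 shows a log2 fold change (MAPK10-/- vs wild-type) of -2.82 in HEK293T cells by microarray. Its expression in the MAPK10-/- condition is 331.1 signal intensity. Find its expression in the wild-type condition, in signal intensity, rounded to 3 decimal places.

Fold change = 2^(-2.82) = 0.1416
wild-type expression = 331.1 / 0.1416 = 2338.104

2338.104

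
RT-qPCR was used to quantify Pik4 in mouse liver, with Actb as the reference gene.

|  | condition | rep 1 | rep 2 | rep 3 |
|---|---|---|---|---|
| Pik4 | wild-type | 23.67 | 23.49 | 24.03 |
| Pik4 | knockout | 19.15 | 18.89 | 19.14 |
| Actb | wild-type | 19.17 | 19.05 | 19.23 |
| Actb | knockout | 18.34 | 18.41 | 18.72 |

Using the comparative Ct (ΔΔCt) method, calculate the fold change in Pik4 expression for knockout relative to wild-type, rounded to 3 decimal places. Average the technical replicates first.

Mean Ct: Pik4 wild-type 23.730; Pik4 knockout 19.060; Actb wild-type 19.150; Actb knockout 18.490
ΔCt(wild-type) = 23.730 − 19.150 = 4.580
ΔCt(knockout) = 19.060 − 18.490 = 0.570
ΔΔCt = 0.570 − 4.580 = -4.010
Fold change = 2^(−(-4.010)) = 2^4.010 = 16.1113

16.111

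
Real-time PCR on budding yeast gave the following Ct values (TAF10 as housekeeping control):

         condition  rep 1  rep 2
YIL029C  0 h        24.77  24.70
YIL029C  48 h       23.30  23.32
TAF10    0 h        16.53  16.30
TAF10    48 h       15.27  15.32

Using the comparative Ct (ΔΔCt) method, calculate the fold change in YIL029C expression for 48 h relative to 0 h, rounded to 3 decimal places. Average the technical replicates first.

1.235

Mean Ct: YIL029C 0 h 24.735; YIL029C 48 h 23.310; TAF10 0 h 16.415; TAF10 48 h 15.295
ΔCt(0 h) = 24.735 − 16.415 = 8.320
ΔCt(48 h) = 23.310 − 15.295 = 8.015
ΔΔCt = 8.015 − 8.320 = -0.305
Fold change = 2^(−(-0.305)) = 2^0.305 = 1.2354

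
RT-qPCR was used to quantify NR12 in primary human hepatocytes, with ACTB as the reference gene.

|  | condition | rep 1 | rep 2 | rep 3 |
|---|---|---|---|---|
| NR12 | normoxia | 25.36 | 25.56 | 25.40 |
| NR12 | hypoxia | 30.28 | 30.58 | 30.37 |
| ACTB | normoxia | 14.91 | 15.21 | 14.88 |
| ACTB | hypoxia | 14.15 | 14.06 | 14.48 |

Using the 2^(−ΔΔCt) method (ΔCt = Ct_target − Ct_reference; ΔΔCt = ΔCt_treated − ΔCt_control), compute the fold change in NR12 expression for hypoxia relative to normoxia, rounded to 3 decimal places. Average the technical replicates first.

0.019

Mean Ct: NR12 normoxia 25.440; NR12 hypoxia 30.410; ACTB normoxia 15.000; ACTB hypoxia 14.230
ΔCt(normoxia) = 25.440 − 15.000 = 10.440
ΔCt(hypoxia) = 30.410 − 14.230 = 16.180
ΔΔCt = 16.180 − 10.440 = 5.740
Fold change = 2^(−5.740) = 0.0187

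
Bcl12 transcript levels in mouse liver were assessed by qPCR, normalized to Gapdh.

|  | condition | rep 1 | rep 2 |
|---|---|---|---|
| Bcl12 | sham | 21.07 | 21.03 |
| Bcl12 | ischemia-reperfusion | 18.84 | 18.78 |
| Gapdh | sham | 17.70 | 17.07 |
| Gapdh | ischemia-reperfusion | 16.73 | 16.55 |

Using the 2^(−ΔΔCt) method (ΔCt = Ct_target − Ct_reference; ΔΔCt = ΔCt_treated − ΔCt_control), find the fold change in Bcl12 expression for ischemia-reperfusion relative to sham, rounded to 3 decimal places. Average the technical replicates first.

Mean Ct: Bcl12 sham 21.050; Bcl12 ischemia-reperfusion 18.810; Gapdh sham 17.385; Gapdh ischemia-reperfusion 16.640
ΔCt(sham) = 21.050 − 17.385 = 3.665
ΔCt(ischemia-reperfusion) = 18.810 − 16.640 = 2.170
ΔΔCt = 2.170 − 3.665 = -1.495
Fold change = 2^(−(-1.495)) = 2^1.495 = 2.8186

2.819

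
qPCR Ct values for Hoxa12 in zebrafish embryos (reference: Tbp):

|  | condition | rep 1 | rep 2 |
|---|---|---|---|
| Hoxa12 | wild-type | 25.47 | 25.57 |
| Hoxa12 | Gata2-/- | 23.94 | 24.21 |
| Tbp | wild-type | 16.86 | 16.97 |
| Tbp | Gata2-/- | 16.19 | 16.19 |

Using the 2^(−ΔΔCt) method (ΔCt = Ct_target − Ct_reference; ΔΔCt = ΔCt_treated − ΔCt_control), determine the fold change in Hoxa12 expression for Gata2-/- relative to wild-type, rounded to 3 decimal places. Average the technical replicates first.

1.647

Mean Ct: Hoxa12 wild-type 25.520; Hoxa12 Gata2-/- 24.075; Tbp wild-type 16.915; Tbp Gata2-/- 16.190
ΔCt(wild-type) = 25.520 − 16.915 = 8.605
ΔCt(Gata2-/-) = 24.075 − 16.190 = 7.885
ΔΔCt = 7.885 − 8.605 = -0.720
Fold change = 2^(−(-0.720)) = 2^0.720 = 1.6472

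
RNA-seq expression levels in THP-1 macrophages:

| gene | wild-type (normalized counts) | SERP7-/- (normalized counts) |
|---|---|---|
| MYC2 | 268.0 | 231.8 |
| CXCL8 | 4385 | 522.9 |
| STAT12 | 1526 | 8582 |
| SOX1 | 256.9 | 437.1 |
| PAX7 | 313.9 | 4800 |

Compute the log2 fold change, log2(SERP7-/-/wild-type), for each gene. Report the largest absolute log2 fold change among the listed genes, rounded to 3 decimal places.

3.935

log2(231.8/268.0) = -0.209  (MYC2)
log2(522.9/4385) = -3.068  (CXCL8)
log2(8582/1526) = 2.492  (STAT12)
log2(437.1/256.9) = 0.767  (SOX1)
log2(4800/313.9) = 3.935  (PAX7)
The largest magnitude belongs to PAX7.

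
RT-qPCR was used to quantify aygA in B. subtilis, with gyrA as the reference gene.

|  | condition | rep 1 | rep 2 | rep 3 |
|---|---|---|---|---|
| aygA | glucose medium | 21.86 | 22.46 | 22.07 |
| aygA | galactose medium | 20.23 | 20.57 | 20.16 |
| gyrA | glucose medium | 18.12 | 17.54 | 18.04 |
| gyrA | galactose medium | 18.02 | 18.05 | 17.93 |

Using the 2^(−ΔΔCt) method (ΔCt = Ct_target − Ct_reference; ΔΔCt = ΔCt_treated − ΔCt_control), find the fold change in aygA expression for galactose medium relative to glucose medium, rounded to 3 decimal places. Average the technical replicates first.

3.758

Mean Ct: aygA glucose medium 22.130; aygA galactose medium 20.320; gyrA glucose medium 17.900; gyrA galactose medium 18.000
ΔCt(glucose medium) = 22.130 − 17.900 = 4.230
ΔCt(galactose medium) = 20.320 − 18.000 = 2.320
ΔΔCt = 2.320 − 4.230 = -1.910
Fold change = 2^(−(-1.910)) = 2^1.910 = 3.7581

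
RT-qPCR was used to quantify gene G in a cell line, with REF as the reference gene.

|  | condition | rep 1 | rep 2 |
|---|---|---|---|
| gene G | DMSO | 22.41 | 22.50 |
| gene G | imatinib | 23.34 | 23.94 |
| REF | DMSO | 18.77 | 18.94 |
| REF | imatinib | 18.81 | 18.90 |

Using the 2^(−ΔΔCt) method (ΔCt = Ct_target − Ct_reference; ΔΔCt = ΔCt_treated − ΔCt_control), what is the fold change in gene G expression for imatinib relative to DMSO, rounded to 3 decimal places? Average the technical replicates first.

Mean Ct: gene G DMSO 22.455; gene G imatinib 23.640; REF DMSO 18.855; REF imatinib 18.855
ΔCt(DMSO) = 22.455 − 18.855 = 3.600
ΔCt(imatinib) = 23.640 − 18.855 = 4.785
ΔΔCt = 4.785 − 3.600 = 1.185
Fold change = 2^(−1.185) = 0.4398

0.440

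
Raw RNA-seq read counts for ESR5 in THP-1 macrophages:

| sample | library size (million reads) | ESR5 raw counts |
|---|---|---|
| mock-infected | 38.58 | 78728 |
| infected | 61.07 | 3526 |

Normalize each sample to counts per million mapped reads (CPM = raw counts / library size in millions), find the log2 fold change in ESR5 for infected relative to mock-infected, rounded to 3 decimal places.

-5.143

CPM(mock-infected) = 78728 / 38.58 = 2040.6428
CPM(infected) = 3526 / 61.07 = 57.7370
Fold change = 57.7370 / 2040.6428 = 0.02829
log2(0.02829) = -5.1434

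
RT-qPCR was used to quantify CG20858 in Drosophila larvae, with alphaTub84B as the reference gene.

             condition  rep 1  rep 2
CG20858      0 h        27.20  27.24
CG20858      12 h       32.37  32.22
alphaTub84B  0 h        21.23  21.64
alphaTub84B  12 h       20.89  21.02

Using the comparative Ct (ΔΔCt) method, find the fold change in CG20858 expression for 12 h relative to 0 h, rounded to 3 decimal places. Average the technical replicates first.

0.021

Mean Ct: CG20858 0 h 27.220; CG20858 12 h 32.295; alphaTub84B 0 h 21.435; alphaTub84B 12 h 20.955
ΔCt(0 h) = 27.220 − 21.435 = 5.785
ΔCt(12 h) = 32.295 − 20.955 = 11.340
ΔΔCt = 11.340 − 5.785 = 5.555
Fold change = 2^(−5.555) = 0.0213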